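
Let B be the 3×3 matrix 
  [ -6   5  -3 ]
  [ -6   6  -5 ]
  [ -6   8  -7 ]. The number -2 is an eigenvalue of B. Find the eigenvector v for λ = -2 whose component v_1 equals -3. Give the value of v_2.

-6

B + 2I = [[-4, 5, -3], [-6, 8, -5], [-6, 8, -5]].
Solving (B + 2I)v = 0 gives the eigenspace spanned by (-3, -6, -6).
With v_1 = -3, v = (-3, -6, -6), so v_2 = -6.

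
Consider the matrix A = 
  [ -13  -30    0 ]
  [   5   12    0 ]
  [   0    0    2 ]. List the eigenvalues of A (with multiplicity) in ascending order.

Characteristic polynomial: p(s) = s^3 - s^2 - 8s + 12 = (s - 2)^2(s + 3).
Roots (with multiplicity): -3, 2, 2.

-3, 2, 2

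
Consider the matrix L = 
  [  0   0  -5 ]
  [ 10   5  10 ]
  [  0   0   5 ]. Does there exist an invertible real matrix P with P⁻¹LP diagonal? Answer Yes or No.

Characteristic polynomial: p(r) = r^3 - 10r^2 + 25r = r(r - 5)^2.
r = 5 has algebraic multiplicity 2; rank(L − 5I) = 1, so geometric multiplicity = 2.
Every eigenvalue has geometric = algebraic multiplicity, so L is diagonalizable.

Yes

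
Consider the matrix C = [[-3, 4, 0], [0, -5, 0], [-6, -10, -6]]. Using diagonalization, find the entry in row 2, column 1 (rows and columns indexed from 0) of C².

86

Characteristic polynomial: t^3 + 14t^2 + 63t + 90 = (t + 3)(t + 5)(t + 6), so the eigenvalues are -6, -5, -3.
t=-3: eigenvector (1, 0, -2).
t=-5: eigenvector (-2, 1, 2).
t=-6: eigenvector (0, 0, 1).
P = [[1, -2, 0], [0, 1, 0], [-2, 2, 1]], D = diag(-3, -5, -6), P⁻¹ = [[1, 2, 0], [0, 1, 0], [2, 2, 1]].
C² = P·diag(9, 25, 36)·P⁻¹ = [[9, -32, 0], [0, 25, 0], [54, 86, 36]].
The requested entry is 86.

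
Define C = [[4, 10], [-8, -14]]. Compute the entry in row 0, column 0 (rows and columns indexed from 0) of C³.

544

Characteristic polynomial: r^2 + 10r + 24 = (r + 4)(r + 6), so the eigenvalues are -6, -4.
r=-6: eigenvector (-1, 1).
r=-4: eigenvector (5, -4).
P = [[-1, 5], [1, -4]], D = diag(-6, -4), P⁻¹ = [[4, 5], [1, 1]].
C³ = P·diag(-216, -64)·P⁻¹ = [[544, 760], [-608, -824]].
The requested entry is 544.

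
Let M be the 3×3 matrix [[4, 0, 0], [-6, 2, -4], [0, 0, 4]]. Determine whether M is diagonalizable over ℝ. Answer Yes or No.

Characteristic polynomial: p(s) = s^3 - 10s^2 + 32s - 32 = (s - 4)^2(s - 2).
s = 4 has algebraic multiplicity 2; rank(M − 4I) = 1, so geometric multiplicity = 2.
Every eigenvalue has geometric = algebraic multiplicity, so M is diagonalizable.

Yes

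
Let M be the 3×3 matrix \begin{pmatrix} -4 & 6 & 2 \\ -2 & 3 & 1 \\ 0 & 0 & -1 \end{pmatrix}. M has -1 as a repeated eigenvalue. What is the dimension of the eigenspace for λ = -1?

M + 1I = [[-3, 6, 2], [-2, 4, 1], [0, 0, 0]].
This matrix has rank 2, so its null space has dimension 3 − 2 = 1.

1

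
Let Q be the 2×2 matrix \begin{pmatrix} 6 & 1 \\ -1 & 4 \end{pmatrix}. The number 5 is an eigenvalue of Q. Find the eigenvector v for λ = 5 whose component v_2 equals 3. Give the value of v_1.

Q − 5I = [[1, 1], [-1, -1]].
Solving (Q − 5I)v = 0 gives the eigenspace spanned by (-3, 3).
With v_2 = 3, v = (-3, 3), so v_1 = -3.

-3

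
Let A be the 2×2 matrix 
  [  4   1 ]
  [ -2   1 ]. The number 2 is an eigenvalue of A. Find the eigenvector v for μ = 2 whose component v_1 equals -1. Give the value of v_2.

2

A − 2I = [[2, 1], [-2, -1]].
Solving (A − 2I)v = 0 gives the eigenspace spanned by (-1, 2).
With v_1 = -1, v = (-1, 2), so v_2 = 2.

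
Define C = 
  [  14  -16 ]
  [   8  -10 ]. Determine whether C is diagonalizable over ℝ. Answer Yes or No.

Yes

Characteristic polynomial: p(t) = t^2 - 4t - 12 = (t - 6)(t + 2).
All 2 eigenvalues are distinct, so C is diagonalizable.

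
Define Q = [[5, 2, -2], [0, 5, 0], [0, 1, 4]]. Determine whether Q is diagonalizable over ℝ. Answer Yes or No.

Characteristic polynomial: p(λ) = λ^3 - 14λ^2 + 65λ - 100 = (λ - 5)^2(λ - 4).
λ = 5 has algebraic multiplicity 2; rank(Q − 5I) = 1, so geometric multiplicity = 2.
Every eigenvalue has geometric = algebraic multiplicity, so Q is diagonalizable.

Yes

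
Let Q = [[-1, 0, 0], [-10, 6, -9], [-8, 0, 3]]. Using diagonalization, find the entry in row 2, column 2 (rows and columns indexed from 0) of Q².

Characteristic polynomial: t^3 - 8t^2 + 9t + 18 = (t - 6)(t - 3)(t + 1), so the eigenvalues are -1, 3, 6.
t=-1: eigenvector (1, 4, 2).
t=6: eigenvector (0, 1, 0).
t=3: eigenvector (0, 3, 1).
P = [[1, 0, 0], [4, 1, 3], [2, 0, 1]], D = diag(-1, 6, 3), P⁻¹ = [[1, 0, 0], [2, 1, -3], [-2, 0, 1]].
Q² = P·diag(1, 36, 9)·P⁻¹ = [[1, 0, 0], [22, 36, -81], [-16, 0, 9]].
The requested entry is 9.

9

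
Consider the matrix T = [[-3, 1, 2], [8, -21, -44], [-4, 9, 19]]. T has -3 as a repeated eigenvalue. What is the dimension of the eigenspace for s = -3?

T + 3I = [[0, 1, 2], [8, -18, -44], [-4, 9, 22]].
This matrix has rank 2, so its null space has dimension 3 − 2 = 1.

1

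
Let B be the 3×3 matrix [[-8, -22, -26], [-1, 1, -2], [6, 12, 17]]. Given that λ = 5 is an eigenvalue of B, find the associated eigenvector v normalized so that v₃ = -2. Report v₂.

B − 5I = [[-13, -22, -26], [-1, -4, -2], [6, 12, 12]].
Solving (B − 5I)v = 0 gives the eigenspace spanned by (4, 0, -2).
With v₃ = -2, v = (4, 0, -2), so v₂ = 0.

0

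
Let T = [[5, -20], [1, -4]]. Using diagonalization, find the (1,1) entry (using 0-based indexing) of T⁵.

Characteristic polynomial: μ^2 - μ = μ(μ - 1), so the eigenvalues are 0, 1.
μ=1: eigenvector (5, 1).
μ=0: eigenvector (4, 1).
P = [[5, 4], [1, 1]], D = diag(1, 0), P⁻¹ = [[1, -4], [-1, 5]].
T⁵ = P·diag(1, 0)·P⁻¹ = [[5, -20], [1, -4]].
The requested entry is -4.

-4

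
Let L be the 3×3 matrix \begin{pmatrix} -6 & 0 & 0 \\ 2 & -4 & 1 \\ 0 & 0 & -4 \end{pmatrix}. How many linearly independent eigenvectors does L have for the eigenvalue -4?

1

L + 4I = [[-2, 0, 0], [2, 0, 1], [0, 0, 0]].
This matrix has rank 2, so its null space has dimension 3 − 2 = 1.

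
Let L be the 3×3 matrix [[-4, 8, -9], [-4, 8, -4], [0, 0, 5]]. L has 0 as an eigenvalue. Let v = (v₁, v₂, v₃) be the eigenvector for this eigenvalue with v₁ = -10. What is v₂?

-5

L = [[-4, 8, -9], [-4, 8, -4], [0, 0, 5]].
Solving (L)v = 0 gives the eigenspace spanned by (-10, -5, 0).
With v₁ = -10, v = (-10, -5, 0), so v₂ = -5.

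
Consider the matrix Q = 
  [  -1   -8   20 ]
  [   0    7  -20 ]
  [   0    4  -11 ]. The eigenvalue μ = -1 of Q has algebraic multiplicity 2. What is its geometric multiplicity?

2

Q + 1I = [[0, -8, 20], [0, 8, -20], [0, 4, -10]].
This matrix has rank 1, so its null space has dimension 3 − 1 = 2.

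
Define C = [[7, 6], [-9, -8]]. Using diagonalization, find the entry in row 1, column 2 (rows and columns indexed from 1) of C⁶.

-126

Characteristic polynomial: t^2 + t - 2 = (t - 1)(t + 2), so the eigenvalues are -2, 1.
t=-2: eigenvector (-2, 3).
t=1: eigenvector (-1, 1).
P = [[-2, -1], [3, 1]], D = diag(-2, 1), P⁻¹ = [[1, 1], [-3, -2]].
C⁶ = P·diag(64, 1)·P⁻¹ = [[-125, -126], [189, 190]].
The requested entry is -126.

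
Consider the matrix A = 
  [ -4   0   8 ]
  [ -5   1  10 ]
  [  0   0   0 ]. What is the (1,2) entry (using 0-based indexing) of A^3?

Characteristic polynomial: t^3 + 3t^2 - 4t = t(t - 1)(t + 4), so the eigenvalues are -4, 0, 1.
t=-4: eigenvector (1, 1, 0).
t=1: eigenvector (0, 1, 0).
t=0: eigenvector (2, 0, 1).
P = [[1, 0, 2], [1, 1, 0], [0, 0, 1]], D = diag(-4, 1, 0), P⁻¹ = [[1, 0, -2], [-1, 1, 2], [0, 0, 1]].
A³ = P·diag(-64, 1, 0)·P⁻¹ = [[-64, 0, 128], [-65, 1, 130], [0, 0, 0]].
The requested entry is 130.

130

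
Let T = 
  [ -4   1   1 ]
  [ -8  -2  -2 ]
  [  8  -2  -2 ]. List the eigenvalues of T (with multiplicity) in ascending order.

-4, -4, 0

Characteristic polynomial: p(s) = s^3 + 8s^2 + 16s = s(s + 4)^2.
Roots (with multiplicity): -4, -4, 0.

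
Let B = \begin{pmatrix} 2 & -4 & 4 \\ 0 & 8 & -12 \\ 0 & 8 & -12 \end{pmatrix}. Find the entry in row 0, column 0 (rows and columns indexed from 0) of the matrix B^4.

16

Characteristic polynomial: λ^3 + 2λ^2 - 8λ = λ(λ - 2)(λ + 4), so the eigenvalues are -4, 0, 2.
λ=0: eigenvector (2, 3, 2).
λ=2: eigenvector (1, 0, 0).
λ=-4: eigenvector (0, 1, 1).
P = [[2, 1, 0], [3, 0, 1], [2, 0, 1]], D = diag(0, 2, -4), P⁻¹ = [[0, 1, -1], [1, -2, 2], [0, -2, 3]].
B⁴ = P·diag(0, 16, 256)·P⁻¹ = [[16, -32, 32], [0, -512, 768], [0, -512, 768]].
The requested entry is 16.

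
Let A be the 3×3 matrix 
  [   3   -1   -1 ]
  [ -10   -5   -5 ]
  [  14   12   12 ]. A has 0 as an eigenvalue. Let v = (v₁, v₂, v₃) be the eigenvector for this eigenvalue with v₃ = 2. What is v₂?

A = [[3, -1, -1], [-10, -5, -5], [14, 12, 12]].
Solving (A)v = 0 gives the eigenspace spanned by (0, -2, 2).
With v₃ = 2, v = (0, -2, 2), so v₂ = -2.

-2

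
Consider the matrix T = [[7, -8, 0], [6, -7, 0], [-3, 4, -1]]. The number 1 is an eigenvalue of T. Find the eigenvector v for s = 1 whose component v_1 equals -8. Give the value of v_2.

T − 1I = [[6, -8, 0], [6, -8, 0], [-3, 4, -2]].
Solving (T − 1I)v = 0 gives the eigenspace spanned by (-8, -6, 0).
With v_1 = -8, v = (-8, -6, 0), so v_2 = -6.

-6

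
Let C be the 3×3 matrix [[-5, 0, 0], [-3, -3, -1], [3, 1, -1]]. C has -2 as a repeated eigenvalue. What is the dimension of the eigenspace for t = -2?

C + 2I = [[-3, 0, 0], [-3, -1, -1], [3, 1, 1]].
This matrix has rank 2, so its null space has dimension 3 − 2 = 1.

1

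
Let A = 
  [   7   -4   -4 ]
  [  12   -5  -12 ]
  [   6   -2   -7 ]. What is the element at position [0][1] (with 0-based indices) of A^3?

Characteristic polynomial: s^3 + 5s^2 - s - 5 = (s - 1)(s + 1)(s + 5), so the eigenvalues are -5, -1, 1.
s=-1: eigenvector (2, 3, 1).
s=1: eigenvector (2, 2, 1).
s=-5: eigenvector (1, 2, 1).
P = [[2, 2, 1], [3, 2, 2], [1, 1, 1]], D = diag(-1, 1, -5), P⁻¹ = [[0, 1, -2], [1, -1, 1], [-1, 0, 2]].
A³ = P·diag(-1, 1, -125)·P⁻¹ = [[127, -4, -244], [252, -5, -492], [126, -2, -247]].
The requested entry is -4.

-4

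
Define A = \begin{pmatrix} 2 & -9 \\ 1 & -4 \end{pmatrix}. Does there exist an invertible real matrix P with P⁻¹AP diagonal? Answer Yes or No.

No

Characteristic polynomial: p(s) = s^2 + 2s + 1 = (s + 1)^2.
s = -1 has algebraic multiplicity 2; rank(A + 1I) = 1, so geometric multiplicity = 1.
Geometric multiplicity < algebraic multiplicity, so A is not diagonalizable.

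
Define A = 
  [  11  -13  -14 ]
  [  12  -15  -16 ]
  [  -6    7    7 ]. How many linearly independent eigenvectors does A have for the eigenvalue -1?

A + 1I = [[12, -13, -14], [12, -14, -16], [-6, 7, 8]].
This matrix has rank 2, so its null space has dimension 3 − 2 = 1.

1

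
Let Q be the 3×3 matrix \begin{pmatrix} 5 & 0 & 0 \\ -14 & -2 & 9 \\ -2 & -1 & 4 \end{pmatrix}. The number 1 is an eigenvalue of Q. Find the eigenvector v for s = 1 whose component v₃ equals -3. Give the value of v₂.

Q − 1I = [[4, 0, 0], [-14, -3, 9], [-2, -1, 3]].
Solving (Q − 1I)v = 0 gives the eigenspace spanned by (0, -9, -3).
With v₃ = -3, v = (0, -9, -3), so v₂ = -9.

-9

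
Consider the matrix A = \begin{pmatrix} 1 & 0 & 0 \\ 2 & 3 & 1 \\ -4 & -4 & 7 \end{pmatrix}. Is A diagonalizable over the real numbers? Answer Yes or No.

Characteristic polynomial: p(s) = s^3 - 11s^2 + 35s - 25 = (s - 5)^2(s - 1).
s = 5 has algebraic multiplicity 2; rank(A − 5I) = 2, so geometric multiplicity = 1.
Geometric multiplicity < algebraic multiplicity, so A is not diagonalizable.

No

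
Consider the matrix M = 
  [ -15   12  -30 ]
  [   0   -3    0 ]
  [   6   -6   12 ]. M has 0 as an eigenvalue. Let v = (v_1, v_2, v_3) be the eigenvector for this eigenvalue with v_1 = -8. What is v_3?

M = [[-15, 12, -30], [0, -3, 0], [6, -6, 12]].
Solving (M)v = 0 gives the eigenspace spanned by (-8, 0, 4).
With v_1 = -8, v = (-8, 0, 4), so v_3 = 4.

4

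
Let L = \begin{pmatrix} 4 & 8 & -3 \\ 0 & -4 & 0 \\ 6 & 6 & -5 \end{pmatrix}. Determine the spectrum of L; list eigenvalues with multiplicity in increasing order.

Characteristic polynomial: p(t) = t^3 + 5t^2 + 2t - 8 = (t - 1)(t + 2)(t + 4).
Roots (with multiplicity): -4, -2, 1.

-4, -2, 1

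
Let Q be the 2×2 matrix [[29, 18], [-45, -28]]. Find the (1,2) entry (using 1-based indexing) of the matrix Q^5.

Characteristic polynomial: r^2 - r - 2 = (r - 2)(r + 1), so the eigenvalues are -1, 2.
r=2: eigenvector (-2, 3).
r=-1: eigenvector (-3, 5).
P = [[-2, -3], [3, 5]], D = diag(2, -1), P⁻¹ = [[-5, -3], [3, 2]].
Q⁵ = P·diag(32, -1)·P⁻¹ = [[329, 198], [-495, -298]].
The requested entry is 198.

198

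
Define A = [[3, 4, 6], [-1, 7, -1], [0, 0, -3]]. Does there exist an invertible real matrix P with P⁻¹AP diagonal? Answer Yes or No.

No

Characteristic polynomial: p(t) = t^3 - 7t^2 - 5t + 75 = (t - 5)^2(t + 3).
t = 5 has algebraic multiplicity 2; rank(A − 5I) = 2, so geometric multiplicity = 1.
Geometric multiplicity < algebraic multiplicity, so A is not diagonalizable.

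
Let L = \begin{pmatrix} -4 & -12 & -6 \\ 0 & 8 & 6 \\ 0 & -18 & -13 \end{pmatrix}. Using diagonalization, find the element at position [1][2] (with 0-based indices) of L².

Characteristic polynomial: λ^3 + 9λ^2 + 24λ + 16 = (λ + 1)(λ + 4)^2, so the eigenvalues are -4, -4, -1.
λ=-4: eigenvector (1, 0, 0).
λ=-4: eigenvector (-2, 1, -2).
λ=-1: eigenvector (-2, 2, -3).
P = [[1, -2, -2], [0, 1, 2], [0, -2, -3]], D = diag(-4, -4, -1), P⁻¹ = [[1, -2, -2], [0, -3, -2], [0, 2, 1]].
L² = P·diag(16, 16, 1)·P⁻¹ = [[16, 60, 30], [0, -44, -30], [0, 90, 61]].
The requested entry is -30.

-30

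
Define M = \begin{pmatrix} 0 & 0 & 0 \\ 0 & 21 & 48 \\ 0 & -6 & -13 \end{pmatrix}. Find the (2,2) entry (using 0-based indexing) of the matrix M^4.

-4271

Characteristic polynomial: λ^3 - 8λ^2 + 15λ = λ(λ - 5)(λ - 3), so the eigenvalues are 0, 3, 5.
λ=0: eigenvector (1, 0, 0).
λ=3: eigenvector (0, -8, 3).
λ=5: eigenvector (0, 3, -1).
P = [[1, 0, 0], [0, -8, 3], [0, 3, -1]], D = diag(0, 3, 5), P⁻¹ = [[1, 0, 0], [0, 1, 3], [0, 3, 8]].
M⁴ = P·diag(0, 81, 625)·P⁻¹ = [[0, 0, 0], [0, 4977, 13056], [0, -1632, -4271]].
The requested entry is -4271.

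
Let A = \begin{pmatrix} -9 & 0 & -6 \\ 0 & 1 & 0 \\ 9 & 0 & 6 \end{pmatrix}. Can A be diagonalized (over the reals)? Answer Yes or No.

Characteristic polynomial: p(λ) = λ^3 + 2λ^2 - 3λ = λ(λ - 1)(λ + 3).
All 3 eigenvalues are distinct, so A is diagonalizable.

Yes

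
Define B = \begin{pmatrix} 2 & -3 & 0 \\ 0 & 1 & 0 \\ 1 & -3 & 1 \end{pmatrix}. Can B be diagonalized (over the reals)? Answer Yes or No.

Yes

Characteristic polynomial: p(μ) = μ^3 - 4μ^2 + 5μ - 2 = (μ - 2)(μ - 1)^2.
μ = 1 has algebraic multiplicity 2; rank(B − 1I) = 1, so geometric multiplicity = 2.
Every eigenvalue has geometric = algebraic multiplicity, so B is diagonalizable.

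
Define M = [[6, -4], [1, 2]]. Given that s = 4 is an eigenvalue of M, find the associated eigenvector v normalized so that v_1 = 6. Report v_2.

3

M − 4I = [[2, -4], [1, -2]].
Solving (M − 4I)v = 0 gives the eigenspace spanned by (6, 3).
With v_1 = 6, v = (6, 3), so v_2 = 3.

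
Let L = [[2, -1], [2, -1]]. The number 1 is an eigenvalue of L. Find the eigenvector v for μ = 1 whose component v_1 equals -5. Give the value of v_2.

L − 1I = [[1, -1], [2, -2]].
Solving (L − 1I)v = 0 gives the eigenspace spanned by (-5, -5).
With v_1 = -5, v = (-5, -5), so v_2 = -5.

-5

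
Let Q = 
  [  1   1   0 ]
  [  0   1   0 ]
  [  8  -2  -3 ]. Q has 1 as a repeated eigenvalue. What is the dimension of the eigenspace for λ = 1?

Q − 1I = [[0, 1, 0], [0, 0, 0], [8, -2, -4]].
This matrix has rank 2, so its null space has dimension 3 − 2 = 1.

1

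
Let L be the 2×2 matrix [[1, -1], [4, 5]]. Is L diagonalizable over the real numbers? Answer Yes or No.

No

Characteristic polynomial: p(λ) = λ^2 - 6λ + 9 = (λ - 3)^2.
λ = 3 has algebraic multiplicity 2; rank(L − 3I) = 1, so geometric multiplicity = 1.
Geometric multiplicity < algebraic multiplicity, so L is not diagonalizable.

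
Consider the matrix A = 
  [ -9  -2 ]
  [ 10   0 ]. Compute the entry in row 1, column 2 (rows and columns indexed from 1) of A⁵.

-4202

Characteristic polynomial: s^2 + 9s + 20 = (s + 4)(s + 5), so the eigenvalues are -5, -4.
s=-5: eigenvector (1, -2).
s=-4: eigenvector (-2, 5).
P = [[1, -2], [-2, 5]], D = diag(-5, -4), P⁻¹ = [[5, 2], [2, 1]].
A⁵ = P·diag(-3125, -1024)·P⁻¹ = [[-11529, -4202], [21010, 7380]].
The requested entry is -4202.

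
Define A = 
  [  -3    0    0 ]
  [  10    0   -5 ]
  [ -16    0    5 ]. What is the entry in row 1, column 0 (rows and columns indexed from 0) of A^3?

Characteristic polynomial: t^3 - 2t^2 - 15t = t(t - 5)(t + 3), so the eigenvalues are -3, 0, 5.
t=-3: eigenvector (1, 0, 2).
t=0: eigenvector (0, 1, 0).
t=5: eigenvector (0, -1, 1).
P = [[1, 0, 0], [0, 1, -1], [2, 0, 1]], D = diag(-3, 0, 5), P⁻¹ = [[1, 0, 0], [-2, 1, 1], [-2, 0, 1]].
A³ = P·diag(-27, 0, 125)·P⁻¹ = [[-27, 0, 0], [250, 0, -125], [-304, 0, 125]].
The requested entry is 250.

250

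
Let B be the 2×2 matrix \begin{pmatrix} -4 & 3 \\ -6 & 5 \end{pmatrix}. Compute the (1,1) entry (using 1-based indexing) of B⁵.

-34

Characteristic polynomial: r^2 - r - 2 = (r - 2)(r + 1), so the eigenvalues are -1, 2.
r=2: eigenvector (1, 2).
r=-1: eigenvector (1, 1).
P = [[1, 1], [2, 1]], D = diag(2, -1), P⁻¹ = [[-1, 1], [2, -1]].
B⁵ = P·diag(32, -1)·P⁻¹ = [[-34, 33], [-66, 65]].
The requested entry is -34.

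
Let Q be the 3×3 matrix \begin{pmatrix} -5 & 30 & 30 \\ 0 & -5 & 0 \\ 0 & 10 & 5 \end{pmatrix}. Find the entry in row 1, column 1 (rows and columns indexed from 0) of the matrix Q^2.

Characteristic polynomial: r^3 + 5r^2 - 25r - 125 = (r - 5)(r + 5)^2, so the eigenvalues are -5, -5, 5.
r=5: eigenvector (3, 0, 1).
r=-5: eigenvector (1, 0, 0).
r=-5: eigenvector (3, -1, 1).
P = [[3, 1, 3], [0, 0, -1], [1, 0, 1]], D = diag(5, -5, -5), P⁻¹ = [[0, 1, 1], [1, 0, -3], [0, -1, 0]].
Q² = P·diag(25, 25, 25)·P⁻¹ = [[25, 0, 0], [0, 25, 0], [0, 0, 25]].
The requested entry is 25.

25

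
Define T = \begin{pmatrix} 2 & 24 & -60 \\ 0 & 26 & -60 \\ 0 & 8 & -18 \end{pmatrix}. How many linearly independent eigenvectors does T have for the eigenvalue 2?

T − 2I = [[0, 24, -60], [0, 24, -60], [0, 8, -20]].
This matrix has rank 1, so its null space has dimension 3 − 1 = 2.

2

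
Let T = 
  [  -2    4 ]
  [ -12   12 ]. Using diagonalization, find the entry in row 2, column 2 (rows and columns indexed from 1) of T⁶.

174336

Characteristic polynomial: λ^2 - 10λ + 24 = (λ - 6)(λ - 4), so the eigenvalues are 4, 6.
λ=4: eigenvector (-2, -3).
λ=6: eigenvector (1, 2).
P = [[-2, 1], [-3, 2]], D = diag(4, 6), P⁻¹ = [[-2, 1], [-3, 2]].
T⁶ = P·diag(4096, 46656)·P⁻¹ = [[-123584, 85120], [-255360, 174336]].
The requested entry is 174336.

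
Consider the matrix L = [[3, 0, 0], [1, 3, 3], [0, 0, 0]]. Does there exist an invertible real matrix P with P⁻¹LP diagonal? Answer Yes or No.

Characteristic polynomial: p(t) = t^3 - 6t^2 + 9t = t(t - 3)^2.
t = 3 has algebraic multiplicity 2; rank(L − 3I) = 2, so geometric multiplicity = 1.
Geometric multiplicity < algebraic multiplicity, so L is not diagonalizable.

No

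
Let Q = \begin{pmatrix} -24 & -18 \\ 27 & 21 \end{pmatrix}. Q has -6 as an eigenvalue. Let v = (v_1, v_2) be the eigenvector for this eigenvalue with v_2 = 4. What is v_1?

-4

Q + 6I = [[-18, -18], [27, 27]].
Solving (Q + 6I)v = 0 gives the eigenspace spanned by (-4, 4).
With v_2 = 4, v = (-4, 4), so v_1 = -4.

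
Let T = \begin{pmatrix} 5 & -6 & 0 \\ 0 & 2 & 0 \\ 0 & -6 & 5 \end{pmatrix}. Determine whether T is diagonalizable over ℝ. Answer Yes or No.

Yes

Characteristic polynomial: p(r) = r^3 - 12r^2 + 45r - 50 = (r - 5)^2(r - 2).
r = 5 has algebraic multiplicity 2; rank(T − 5I) = 1, so geometric multiplicity = 2.
Every eigenvalue has geometric = algebraic multiplicity, so T is diagonalizable.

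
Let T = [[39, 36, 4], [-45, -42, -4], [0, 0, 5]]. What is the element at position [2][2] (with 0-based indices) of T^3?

Characteristic polynomial: r^3 - 2r^2 - 33r + 90 = (r - 5)(r - 3)(r + 6), so the eigenvalues are -6, 3, 5.
r=3: eigenvector (1, -1, 0).
r=-6: eigenvector (-4, 5, 0).
r=5: eigenvector (2, -2, 1).
P = [[1, -4, 2], [-1, 5, -2], [0, 0, 1]], D = diag(3, -6, 5), P⁻¹ = [[5, 4, -2], [1, 1, 0], [0, 0, 1]].
T³ = P·diag(27, -216, 125)·P⁻¹ = [[999, 972, 196], [-1215, -1188, -196], [0, 0, 125]].
The requested entry is 125.

125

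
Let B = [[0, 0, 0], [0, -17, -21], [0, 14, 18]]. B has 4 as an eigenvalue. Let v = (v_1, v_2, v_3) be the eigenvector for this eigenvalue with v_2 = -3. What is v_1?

B − 4I = [[-4, 0, 0], [0, -21, -21], [0, 14, 14]].
Solving (B − 4I)v = 0 gives the eigenspace spanned by (0, -3, 3).
With v_2 = -3, v = (0, -3, 3), so v_1 = 0.

0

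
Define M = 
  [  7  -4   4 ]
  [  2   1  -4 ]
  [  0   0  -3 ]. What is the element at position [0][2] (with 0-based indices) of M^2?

32

Characteristic polynomial: r^3 - 5r^2 - 9r + 45 = (r - 5)(r - 3)(r + 3), so the eigenvalues are -3, 3, 5.
r=3: eigenvector (-1, -1, 0).
r=5: eigenvector (2, 1, 0).
r=-3: eigenvector (0, 1, 1).
P = [[-1, 2, 0], [-1, 1, 1], [0, 0, 1]], D = diag(3, 5, -3), P⁻¹ = [[1, -2, 2], [1, -1, 1], [0, 0, 1]].
M² = P·diag(9, 25, 9)·P⁻¹ = [[41, -32, 32], [16, -7, 16], [0, 0, 9]].
The requested entry is 32.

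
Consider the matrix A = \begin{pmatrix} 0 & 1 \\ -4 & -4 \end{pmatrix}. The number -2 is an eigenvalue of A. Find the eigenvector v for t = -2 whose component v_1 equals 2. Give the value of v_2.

A + 2I = [[2, 1], [-4, -2]].
Solving (A + 2I)v = 0 gives the eigenspace spanned by (2, -4).
With v_1 = 2, v = (2, -4), so v_2 = -4.

-4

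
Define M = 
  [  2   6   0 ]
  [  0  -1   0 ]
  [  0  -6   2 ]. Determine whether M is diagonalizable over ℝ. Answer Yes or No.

Yes

Characteristic polynomial: p(r) = r^3 - 3r^2 + 4 = (r - 2)^2(r + 1).
r = 2 has algebraic multiplicity 2; rank(M − 2I) = 1, so geometric multiplicity = 2.
Every eigenvalue has geometric = algebraic multiplicity, so M is diagonalizable.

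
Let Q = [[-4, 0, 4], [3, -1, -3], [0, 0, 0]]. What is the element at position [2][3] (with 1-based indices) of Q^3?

Characteristic polynomial: r^3 + 5r^2 + 4r = r(r + 1)(r + 4), so the eigenvalues are -4, -1, 0.
r=0: eigenvector (1, 0, 1).
r=-1: eigenvector (0, 1, 0).
r=-4: eigenvector (1, -1, 0).
P = [[1, 0, 1], [0, 1, -1], [1, 0, 0]], D = diag(0, -1, -4), P⁻¹ = [[0, 0, 1], [1, 1, -1], [1, 0, -1]].
Q³ = P·diag(0, -1, -64)·P⁻¹ = [[-64, 0, 64], [63, -1, -63], [0, 0, 0]].
The requested entry is -63.

-63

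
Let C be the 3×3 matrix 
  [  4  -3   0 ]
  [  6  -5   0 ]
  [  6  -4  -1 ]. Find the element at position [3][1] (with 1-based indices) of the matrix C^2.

-6

Characteristic polynomial: r^3 + 2r^2 - r - 2 = (r - 1)(r + 1)(r + 2), so the eigenvalues are -2, -1, 1.
r=-2: eigenvector (1, 2, 2).
r=1: eigenvector (1, 1, 1).
r=-1: eigenvector (0, 0, 1).
P = [[1, 1, 0], [2, 1, 0], [2, 1, 1]], D = diag(-2, 1, -1), P⁻¹ = [[-1, 1, 0], [2, -1, 0], [0, -1, 1]].
C² = P·diag(4, 1, 1)·P⁻¹ = [[-2, 3, 0], [-6, 7, 0], [-6, 6, 1]].
The requested entry is -6.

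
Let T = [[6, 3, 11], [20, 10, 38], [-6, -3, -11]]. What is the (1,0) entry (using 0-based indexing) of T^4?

1532

Characteristic polynomial: s^3 - 5s^2 + 4s = s(s - 4)(s - 1), so the eigenvalues are 0, 1, 4.
s=0: eigenvector (1, -2, 0).
s=4: eigenvector (1, 3, -1).
s=1: eigenvector (-1, -2, 1).
P = [[1, 1, -1], [-2, 3, -2], [0, -1, 1]], D = diag(0, 4, 1), P⁻¹ = [[1, 0, 1], [2, 1, 4], [2, 1, 5]].
T⁴ = P·diag(0, 256, 1)·P⁻¹ = [[510, 255, 1019], [1532, 766, 3062], [-510, -255, -1019]].
The requested entry is 1532.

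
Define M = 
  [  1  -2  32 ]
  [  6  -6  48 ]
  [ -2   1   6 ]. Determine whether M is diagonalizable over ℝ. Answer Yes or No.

No

Characteristic polynomial: p(λ) = λ^3 - λ^2 - 8λ + 12 = (λ - 2)^2(λ + 3).
λ = 2 has algebraic multiplicity 2; rank(M − 2I) = 2, so geometric multiplicity = 1.
Geometric multiplicity < algebraic multiplicity, so M is not diagonalizable.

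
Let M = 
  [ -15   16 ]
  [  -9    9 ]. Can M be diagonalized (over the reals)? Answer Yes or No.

No

Characteristic polynomial: p(r) = r^2 + 6r + 9 = (r + 3)^2.
r = -3 has algebraic multiplicity 2; rank(M + 3I) = 1, so geometric multiplicity = 1.
Geometric multiplicity < algebraic multiplicity, so M is not diagonalizable.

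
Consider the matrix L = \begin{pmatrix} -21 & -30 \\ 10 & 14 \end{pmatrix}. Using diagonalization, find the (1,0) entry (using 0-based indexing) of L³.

Characteristic polynomial: μ^2 + 7μ + 6 = (μ + 1)(μ + 6), so the eigenvalues are -6, -1.
μ=-6: eigenvector (-2, 1).
μ=-1: eigenvector (-3, 2).
P = [[-2, -3], [1, 2]], D = diag(-6, -1), P⁻¹ = [[-2, -3], [1, 2]].
L³ = P·diag(-216, -1)·P⁻¹ = [[-861, -1290], [430, 644]].
The requested entry is 430.

430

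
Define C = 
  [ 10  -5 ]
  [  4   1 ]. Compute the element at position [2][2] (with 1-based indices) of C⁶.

-108499

Characteristic polynomial: t^2 - 11t + 30 = (t - 6)(t - 5), so the eigenvalues are 5, 6.
t=6: eigenvector (5, 4).
t=5: eigenvector (1, 1).
P = [[5, 1], [4, 1]], D = diag(6, 5), P⁻¹ = [[1, -1], [-4, 5]].
C⁶ = P·diag(46656, 15625)·P⁻¹ = [[170780, -155155], [124124, -108499]].
The requested entry is -108499.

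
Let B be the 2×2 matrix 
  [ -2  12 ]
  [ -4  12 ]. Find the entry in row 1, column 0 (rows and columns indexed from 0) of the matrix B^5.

Characteristic polynomial: s^2 - 10s + 24 = (s - 6)(s - 4), so the eigenvalues are 4, 6.
s=4: eigenvector (2, 1).
s=6: eigenvector (-3, -2).
P = [[2, -3], [1, -2]], D = diag(4, 6), P⁻¹ = [[2, -3], [1, -2]].
B⁵ = P·diag(1024, 7776)·P⁻¹ = [[-19232, 40512], [-13504, 28032]].
The requested entry is -13504.

-13504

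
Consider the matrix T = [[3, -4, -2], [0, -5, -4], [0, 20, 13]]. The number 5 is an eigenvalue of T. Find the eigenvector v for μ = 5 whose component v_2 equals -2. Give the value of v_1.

-1

T − 5I = [[-2, -4, -2], [0, -10, -4], [0, 20, 8]].
Solving (T − 5I)v = 0 gives the eigenspace spanned by (-1, -2, 5).
With v_2 = -2, v = (-1, -2, 5), so v_1 = -1.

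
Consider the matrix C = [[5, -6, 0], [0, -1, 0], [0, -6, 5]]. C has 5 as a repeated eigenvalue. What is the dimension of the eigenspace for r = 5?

2

C − 5I = [[0, -6, 0], [0, -6, 0], [0, -6, 0]].
This matrix has rank 1, so its null space has dimension 3 − 1 = 2.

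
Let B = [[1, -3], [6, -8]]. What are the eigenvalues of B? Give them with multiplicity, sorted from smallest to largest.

Characteristic polynomial: p(μ) = μ^2 + 7μ + 10 = (μ + 2)(μ + 5).
Roots (with multiplicity): -5, -2.

-5, -2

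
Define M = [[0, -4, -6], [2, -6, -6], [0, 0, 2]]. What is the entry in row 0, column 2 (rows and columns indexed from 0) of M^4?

240

Characteristic polynomial: μ^3 + 4μ^2 - 4μ - 16 = (μ - 2)(μ + 2)(μ + 4), so the eigenvalues are -4, -2, 2.
μ=-4: eigenvector (1, 1, 0).
μ=-2: eigenvector (-2, -1, 0).
μ=2: eigenvector (-1, -1, 1).
P = [[1, -2, -1], [1, -1, -1], [0, 0, 1]], D = diag(-4, -2, 2), P⁻¹ = [[-1, 2, 1], [-1, 1, 0], [0, 0, 1]].
M⁴ = P·diag(256, 16, 16)·P⁻¹ = [[-224, 480, 240], [-240, 496, 240], [0, 0, 16]].
The requested entry is 240.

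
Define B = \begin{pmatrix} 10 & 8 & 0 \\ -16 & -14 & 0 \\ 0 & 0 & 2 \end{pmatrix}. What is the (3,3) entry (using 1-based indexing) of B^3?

Characteristic polynomial: t^3 + 2t^2 - 20t + 24 = (t - 2)^2(t + 6), so the eigenvalues are -6, 2, 2.
t=2: eigenvector (-4, 4, 1).
t=2: eigenvector (-1, 1, 0).
t=-6: eigenvector (-1, 2, 0).
P = [[-4, -1, -1], [4, 1, 2], [1, 0, 0]], D = diag(2, 2, -6), P⁻¹ = [[0, 0, 1], [-2, -1, -4], [1, 1, 0]].
B³ = P·diag(8, 8, -216)·P⁻¹ = [[232, 224, 0], [-448, -440, 0], [0, 0, 8]].
The requested entry is 8.

8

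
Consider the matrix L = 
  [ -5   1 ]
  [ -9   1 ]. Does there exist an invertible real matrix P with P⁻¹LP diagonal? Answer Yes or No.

No

Characteristic polynomial: p(r) = r^2 + 4r + 4 = (r + 2)^2.
r = -2 has algebraic multiplicity 2; rank(L + 2I) = 1, so geometric multiplicity = 1.
Geometric multiplicity < algebraic multiplicity, so L is not diagonalizable.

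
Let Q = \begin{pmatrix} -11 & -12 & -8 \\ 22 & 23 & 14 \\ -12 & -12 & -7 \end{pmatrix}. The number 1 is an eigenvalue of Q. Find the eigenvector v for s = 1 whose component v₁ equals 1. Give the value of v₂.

Q − 1I = [[-12, -12, -8], [22, 22, 14], [-12, -12, -8]].
Solving (Q − 1I)v = 0 gives the eigenspace spanned by (1, -1, 0).
With v₁ = 1, v = (1, -1, 0), so v₂ = -1.

-1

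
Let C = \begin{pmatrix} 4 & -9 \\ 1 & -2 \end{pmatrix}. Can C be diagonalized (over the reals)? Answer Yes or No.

Characteristic polynomial: p(μ) = μ^2 - 2μ + 1 = (μ - 1)^2.
μ = 1 has algebraic multiplicity 2; rank(C − 1I) = 1, so geometric multiplicity = 1.
Geometric multiplicity < algebraic multiplicity, so C is not diagonalizable.

No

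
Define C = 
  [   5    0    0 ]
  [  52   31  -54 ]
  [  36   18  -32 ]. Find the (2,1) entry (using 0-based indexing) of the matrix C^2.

Characteristic polynomial: s^3 - 4s^2 - 25s + 100 = (s - 5)(s - 4)(s + 5), so the eigenvalues are -5, 4, 5.
s=5: eigenvector (1, -2, 0).
s=-5: eigenvector (0, -3, -2).
s=4: eigenvector (0, 2, 1).
P = [[1, 0, 0], [-2, -3, 2], [0, -2, 1]], D = diag(5, -5, 4), P⁻¹ = [[1, 0, 0], [2, 1, -2], [4, 2, -3]].
C² = P·diag(25, 25, 16)·P⁻¹ = [[25, 0, 0], [-72, -11, 54], [-36, -18, 52]].
The requested entry is -18.

-18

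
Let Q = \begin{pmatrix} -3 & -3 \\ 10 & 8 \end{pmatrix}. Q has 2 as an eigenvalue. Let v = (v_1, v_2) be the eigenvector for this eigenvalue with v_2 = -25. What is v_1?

15

Q − 2I = [[-5, -3], [10, 6]].
Solving (Q − 2I)v = 0 gives the eigenspace spanned by (15, -25).
With v_2 = -25, v = (15, -25), so v_1 = 15.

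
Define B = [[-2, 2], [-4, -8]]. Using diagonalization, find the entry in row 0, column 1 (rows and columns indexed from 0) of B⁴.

-1040

Characteristic polynomial: μ^2 + 10μ + 24 = (μ + 4)(μ + 6), so the eigenvalues are -6, -4.
μ=-4: eigenvector (-1, 1).
μ=-6: eigenvector (-1, 2).
P = [[-1, -1], [1, 2]], D = diag(-4, -6), P⁻¹ = [[-2, -1], [1, 1]].
B⁴ = P·diag(256, 1296)·P⁻¹ = [[-784, -1040], [2080, 2336]].
The requested entry is -1040.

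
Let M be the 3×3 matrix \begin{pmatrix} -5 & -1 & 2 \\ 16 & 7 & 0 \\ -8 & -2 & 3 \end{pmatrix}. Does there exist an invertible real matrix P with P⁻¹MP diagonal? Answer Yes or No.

No

Characteristic polynomial: p(r) = r^3 - 5r^2 + 3r + 9 = (r - 3)^2(r + 1).
r = 3 has algebraic multiplicity 2; rank(M − 3I) = 2, so geometric multiplicity = 1.
Geometric multiplicity < algebraic multiplicity, so M is not diagonalizable.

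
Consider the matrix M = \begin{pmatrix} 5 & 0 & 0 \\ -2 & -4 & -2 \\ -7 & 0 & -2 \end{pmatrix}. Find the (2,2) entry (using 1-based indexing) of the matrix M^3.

Characteristic polynomial: t^3 + t^2 - 22t - 40 = (t - 5)(t + 2)(t + 4), so the eigenvalues are -4, -2, 5.
t=5: eigenvector (1, 0, -1).
t=-4: eigenvector (0, 1, 0).
t=-2: eigenvector (0, -1, 1).
P = [[1, 0, 0], [0, 1, -1], [-1, 0, 1]], D = diag(5, -4, -2), P⁻¹ = [[1, 0, 0], [1, 1, 1], [1, 0, 1]].
M³ = P·diag(125, -64, -8)·P⁻¹ = [[125, 0, 0], [-56, -64, -56], [-133, 0, -8]].
The requested entry is -64.

-64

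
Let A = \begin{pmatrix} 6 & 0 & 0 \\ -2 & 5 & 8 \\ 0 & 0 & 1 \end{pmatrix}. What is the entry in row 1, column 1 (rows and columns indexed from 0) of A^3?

125

Characteristic polynomial: s^3 - 12s^2 + 41s - 30 = (s - 6)(s - 5)(s - 1), so the eigenvalues are 1, 5, 6.
s=6: eigenvector (1, -2, 0).
s=5: eigenvector (0, 1, 0).
s=1: eigenvector (0, -2, 1).
P = [[1, 0, 0], [-2, 1, -2], [0, 0, 1]], D = diag(6, 5, 1), P⁻¹ = [[1, 0, 0], [2, 1, 2], [0, 0, 1]].
A³ = P·diag(216, 125, 1)·P⁻¹ = [[216, 0, 0], [-182, 125, 248], [0, 0, 1]].
The requested entry is 125.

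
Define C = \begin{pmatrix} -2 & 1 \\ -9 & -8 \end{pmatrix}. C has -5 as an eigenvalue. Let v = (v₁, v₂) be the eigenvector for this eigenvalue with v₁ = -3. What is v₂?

C + 5I = [[3, 1], [-9, -3]].
Solving (C + 5I)v = 0 gives the eigenspace spanned by (-3, 9).
With v₁ = -3, v = (-3, 9), so v₂ = 9.

9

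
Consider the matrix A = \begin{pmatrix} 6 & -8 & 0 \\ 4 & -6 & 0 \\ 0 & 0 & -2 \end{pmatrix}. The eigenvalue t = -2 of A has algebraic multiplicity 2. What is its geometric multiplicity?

2

A + 2I = [[8, -8, 0], [4, -4, 0], [0, 0, 0]].
This matrix has rank 1, so its null space has dimension 3 − 1 = 2.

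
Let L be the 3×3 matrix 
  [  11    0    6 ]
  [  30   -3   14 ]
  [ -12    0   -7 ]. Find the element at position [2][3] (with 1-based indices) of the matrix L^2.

Characteristic polynomial: λ^3 - λ^2 - 17λ - 15 = (λ - 5)(λ + 1)(λ + 3), so the eigenvalues are -3, -1, 5.
λ=-1: eigenvector (1, 1, -2).
λ=-3: eigenvector (0, 1, 0).
λ=5: eigenvector (1, 2, -1).
P = [[1, 0, 1], [1, 1, 2], [-2, 0, -1]], D = diag(-1, -3, 5), P⁻¹ = [[-1, 0, -1], [-3, 1, -1], [2, 0, 1]].
L² = P·diag(1, 9, 25)·P⁻¹ = [[49, 0, 24], [72, 9, 40], [-48, 0, -23]].
The requested entry is 40.

40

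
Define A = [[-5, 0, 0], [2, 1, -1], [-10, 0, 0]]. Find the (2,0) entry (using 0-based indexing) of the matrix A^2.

Characteristic polynomial: t^3 + 4t^2 - 5t = t(t - 1)(t + 5), so the eigenvalues are -5, 0, 1.
t=-5: eigenvector (1, 0, 2).
t=0: eigenvector (0, 1, 1).
t=1: eigenvector (0, 1, 0).
P = [[1, 0, 0], [0, 1, 1], [2, 1, 0]], D = diag(-5, 0, 1), P⁻¹ = [[1, 0, 0], [-2, 0, 1], [2, 1, -1]].
A² = P·diag(25, 0, 1)·P⁻¹ = [[25, 0, 0], [2, 1, -1], [50, 0, 0]].
The requested entry is 50.

50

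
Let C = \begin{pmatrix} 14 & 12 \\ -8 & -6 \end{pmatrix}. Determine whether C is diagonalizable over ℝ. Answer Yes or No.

Characteristic polynomial: p(r) = r^2 - 8r + 12 = (r - 6)(r - 2).
All 2 eigenvalues are distinct, so C is diagonalizable.

Yes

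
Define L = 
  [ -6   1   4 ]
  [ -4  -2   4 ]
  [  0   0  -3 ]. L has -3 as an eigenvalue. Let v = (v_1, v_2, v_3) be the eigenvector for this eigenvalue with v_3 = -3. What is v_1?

L + 3I = [[-3, 1, 4], [-4, 1, 4], [0, 0, 0]].
Solving (L + 3I)v = 0 gives the eigenspace spanned by (0, 12, -3).
With v_3 = -3, v = (0, 12, -3), so v_1 = 0.

0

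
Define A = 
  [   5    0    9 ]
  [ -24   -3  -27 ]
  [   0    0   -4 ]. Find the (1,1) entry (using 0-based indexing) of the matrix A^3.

-27

Characteristic polynomial: λ^3 + 2λ^2 - 23λ - 60 = (λ - 5)(λ + 3)(λ + 4), so the eigenvalues are -4, -3, 5.
λ=5: eigenvector (1, -3, 0).
λ=-4: eigenvector (-1, 3, 1).
λ=-3: eigenvector (0, 1, 0).
P = [[1, -1, 0], [-3, 3, 1], [0, 1, 0]], D = diag(5, -4, -3), P⁻¹ = [[1, 0, 1], [0, 0, 1], [3, 1, 0]].
A³ = P·diag(125, -64, -27)·P⁻¹ = [[125, 0, 189], [-456, -27, -567], [0, 0, -64]].
The requested entry is -27.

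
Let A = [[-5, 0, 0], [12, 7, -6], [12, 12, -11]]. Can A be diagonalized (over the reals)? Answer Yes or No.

Yes

Characteristic polynomial: p(r) = r^3 + 9r^2 + 15r - 25 = (r - 1)(r + 5)^2.
r = -5 has algebraic multiplicity 2; rank(A + 5I) = 1, so geometric multiplicity = 2.
Every eigenvalue has geometric = algebraic multiplicity, so A is diagonalizable.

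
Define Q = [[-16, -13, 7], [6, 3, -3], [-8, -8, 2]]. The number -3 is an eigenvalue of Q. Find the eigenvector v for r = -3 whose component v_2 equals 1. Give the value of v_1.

Q + 3I = [[-13, -13, 7], [6, 6, -3], [-8, -8, 5]].
Solving (Q + 3I)v = 0 gives the eigenspace spanned by (-1, 1, 0).
With v_2 = 1, v = (-1, 1, 0), so v_1 = -1.

-1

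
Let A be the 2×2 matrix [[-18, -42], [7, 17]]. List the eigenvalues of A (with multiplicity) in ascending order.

Characteristic polynomial: p(λ) = λ^2 + λ - 12 = (λ - 3)(λ + 4).
Roots (with multiplicity): -4, 3.

-4, 3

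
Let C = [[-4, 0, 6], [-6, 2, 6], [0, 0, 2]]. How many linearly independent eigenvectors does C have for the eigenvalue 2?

2

C − 2I = [[-6, 0, 6], [-6, 0, 6], [0, 0, 0]].
This matrix has rank 1, so its null space has dimension 3 − 1 = 2.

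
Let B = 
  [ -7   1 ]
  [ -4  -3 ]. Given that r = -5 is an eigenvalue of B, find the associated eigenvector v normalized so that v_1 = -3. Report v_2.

-6

B + 5I = [[-2, 1], [-4, 2]].
Solving (B + 5I)v = 0 gives the eigenspace spanned by (-3, -6).
With v_1 = -3, v = (-3, -6), so v_2 = -6.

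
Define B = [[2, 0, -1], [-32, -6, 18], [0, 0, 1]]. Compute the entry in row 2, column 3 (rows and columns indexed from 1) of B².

Characteristic polynomial: r^3 + 3r^2 - 16r + 12 = (r - 2)(r - 1)(r + 6), so the eigenvalues are -6, 1, 2.
r=2: eigenvector (1, -4, 0).
r=-6: eigenvector (0, 1, 0).
r=1: eigenvector (1, -2, 1).
P = [[1, 0, 1], [-4, 1, -2], [0, 0, 1]], D = diag(2, -6, 1), P⁻¹ = [[1, 0, -1], [4, 1, -2], [0, 0, 1]].
B² = P·diag(4, 36, 1)·P⁻¹ = [[4, 0, -3], [128, 36, -58], [0, 0, 1]].
The requested entry is -58.

-58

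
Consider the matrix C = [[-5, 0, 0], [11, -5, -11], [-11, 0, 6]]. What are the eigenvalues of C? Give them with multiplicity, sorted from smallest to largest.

-5, -5, 6

Characteristic polynomial: p(t) = t^3 + 4t^2 - 35t - 150 = (t - 6)(t + 5)^2.
Roots (with multiplicity): -5, -5, 6.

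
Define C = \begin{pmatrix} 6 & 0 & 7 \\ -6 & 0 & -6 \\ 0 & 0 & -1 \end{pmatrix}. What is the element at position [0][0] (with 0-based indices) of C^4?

Characteristic polynomial: t^3 - 5t^2 - 6t = t(t - 6)(t + 1), so the eigenvalues are -1, 0, 6.
t=6: eigenvector (1, -1, 0).
t=0: eigenvector (0, 1, 0).
t=-1: eigenvector (-1, 0, 1).
P = [[1, 0, -1], [-1, 1, 0], [0, 0, 1]], D = diag(6, 0, -1), P⁻¹ = [[1, 0, 1], [1, 1, 1], [0, 0, 1]].
C⁴ = P·diag(1296, 0, 1)·P⁻¹ = [[1296, 0, 1295], [-1296, 0, -1296], [0, 0, 1]].
The requested entry is 1296.

1296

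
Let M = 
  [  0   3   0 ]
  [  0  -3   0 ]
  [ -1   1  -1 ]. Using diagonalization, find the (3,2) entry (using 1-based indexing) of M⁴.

-79

Characteristic polynomial: r^3 + 4r^2 + 3r = r(r + 1)(r + 3), so the eigenvalues are -3, -1, 0.
r=0: eigenvector (1, 0, -1).
r=-3: eigenvector (-1, 1, -1).
r=-1: eigenvector (0, 0, 1).
P = [[1, -1, 0], [0, 1, 0], [-1, -1, 1]], D = diag(0, -3, -1), P⁻¹ = [[1, 1, 0], [0, 1, 0], [1, 2, 1]].
M⁴ = P·diag(0, 81, 1)·P⁻¹ = [[0, -81, 0], [0, 81, 0], [1, -79, 1]].
The requested entry is -79.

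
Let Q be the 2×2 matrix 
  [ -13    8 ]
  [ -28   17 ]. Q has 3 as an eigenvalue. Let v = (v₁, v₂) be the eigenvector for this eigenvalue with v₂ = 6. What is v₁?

3

Q − 3I = [[-16, 8], [-28, 14]].
Solving (Q − 3I)v = 0 gives the eigenspace spanned by (3, 6).
With v₂ = 6, v = (3, 6), so v₁ = 3.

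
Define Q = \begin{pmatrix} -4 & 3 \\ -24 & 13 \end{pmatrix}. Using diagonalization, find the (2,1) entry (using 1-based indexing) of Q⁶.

Characteristic polynomial: λ^2 - 9λ + 20 = (λ - 5)(λ - 4), so the eigenvalues are 4, 5.
λ=5: eigenvector (1, 3).
λ=4: eigenvector (-3, -8).
P = [[1, -3], [3, -8]], D = diag(5, 4), P⁻¹ = [[-8, 3], [-3, 1]].
Q⁶ = P·diag(15625, 4096)·P⁻¹ = [[-88136, 34587], [-276696, 107857]].
The requested entry is -276696.

-276696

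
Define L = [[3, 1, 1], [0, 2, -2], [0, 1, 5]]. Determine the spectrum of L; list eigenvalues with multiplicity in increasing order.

Characteristic polynomial: p(μ) = μ^3 - 10μ^2 + 33μ - 36 = (μ - 4)(μ - 3)^2.
Roots (with multiplicity): 3, 3, 4.

3, 3, 4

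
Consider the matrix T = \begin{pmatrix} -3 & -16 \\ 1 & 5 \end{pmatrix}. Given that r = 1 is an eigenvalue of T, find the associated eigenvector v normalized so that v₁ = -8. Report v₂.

2

T − 1I = [[-4, -16], [1, 4]].
Solving (T − 1I)v = 0 gives the eigenspace spanned by (-8, 2).
With v₁ = -8, v = (-8, 2), so v₂ = 2.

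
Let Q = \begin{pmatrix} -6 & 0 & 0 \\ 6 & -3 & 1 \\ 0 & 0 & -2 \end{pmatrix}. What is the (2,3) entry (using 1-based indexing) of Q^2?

Characteristic polynomial: t^3 + 11t^2 + 36t + 36 = (t + 2)(t + 3)(t + 6), so the eigenvalues are -6, -3, -2.
t=-6: eigenvector (1, -2, 0).
t=-3: eigenvector (0, 1, 0).
t=-2: eigenvector (0, 1, 1).
P = [[1, 0, 0], [-2, 1, 1], [0, 0, 1]], D = diag(-6, -3, -2), P⁻¹ = [[1, 0, 0], [2, 1, -1], [0, 0, 1]].
Q² = P·diag(36, 9, 4)·P⁻¹ = [[36, 0, 0], [-54, 9, -5], [0, 0, 4]].
The requested entry is -5.

-5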